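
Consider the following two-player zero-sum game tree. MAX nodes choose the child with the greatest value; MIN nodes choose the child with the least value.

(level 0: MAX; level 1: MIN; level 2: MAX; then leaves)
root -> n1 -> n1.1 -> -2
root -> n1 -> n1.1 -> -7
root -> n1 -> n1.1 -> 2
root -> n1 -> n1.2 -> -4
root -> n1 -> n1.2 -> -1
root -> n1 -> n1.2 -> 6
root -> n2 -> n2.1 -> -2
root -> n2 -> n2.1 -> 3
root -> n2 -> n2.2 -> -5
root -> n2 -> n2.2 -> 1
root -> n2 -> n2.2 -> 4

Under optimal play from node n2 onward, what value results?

n2.1 (MAX): max(-2, 3) = 3
n2.2 (MAX): max(-5, 1, 4) = 4
n2 (MIN): min(3, 4) = 3

3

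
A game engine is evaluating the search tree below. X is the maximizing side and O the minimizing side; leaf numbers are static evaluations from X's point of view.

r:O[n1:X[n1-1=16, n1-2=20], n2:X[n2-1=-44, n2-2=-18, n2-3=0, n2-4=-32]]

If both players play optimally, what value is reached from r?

n1 (X): max(16, 20) = 20
n2 (X): max(-44, -18, 0, -32) = 0
r (O): min(20, 0) = 0

0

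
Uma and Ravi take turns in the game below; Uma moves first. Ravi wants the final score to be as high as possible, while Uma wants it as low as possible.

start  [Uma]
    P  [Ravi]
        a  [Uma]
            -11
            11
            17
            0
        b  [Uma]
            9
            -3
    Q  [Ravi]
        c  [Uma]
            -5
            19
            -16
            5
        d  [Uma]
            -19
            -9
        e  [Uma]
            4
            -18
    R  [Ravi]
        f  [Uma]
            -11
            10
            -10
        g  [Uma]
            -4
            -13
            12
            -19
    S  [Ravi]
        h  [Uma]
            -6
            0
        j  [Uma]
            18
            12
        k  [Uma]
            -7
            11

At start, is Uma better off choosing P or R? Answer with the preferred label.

a (Uma): min(-11, 11, 17, 0) = -11
b (Uma): min(9, -3) = -3
P (Ravi): max(-11, -3) = -3
f (Uma): min(-11, 10, -10) = -11
g (Uma): min(-4, -13, 12, -19) = -19
R (Ravi): max(-11, -19) = -11
Uma prefers the lower value; P=-3, R=-11. R is better since -11 < -3.

R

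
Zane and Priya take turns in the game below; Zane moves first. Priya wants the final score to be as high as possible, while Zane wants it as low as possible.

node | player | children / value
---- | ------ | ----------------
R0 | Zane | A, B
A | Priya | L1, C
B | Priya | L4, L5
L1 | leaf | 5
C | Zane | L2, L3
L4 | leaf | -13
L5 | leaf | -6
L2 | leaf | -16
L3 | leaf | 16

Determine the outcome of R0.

C (Zane): min(-16, 16) = -16
A (Priya): max(5, -16) = 5
B (Priya): max(-13, -6) = -6
R0 (Zane): min(5, -6) = -6

-6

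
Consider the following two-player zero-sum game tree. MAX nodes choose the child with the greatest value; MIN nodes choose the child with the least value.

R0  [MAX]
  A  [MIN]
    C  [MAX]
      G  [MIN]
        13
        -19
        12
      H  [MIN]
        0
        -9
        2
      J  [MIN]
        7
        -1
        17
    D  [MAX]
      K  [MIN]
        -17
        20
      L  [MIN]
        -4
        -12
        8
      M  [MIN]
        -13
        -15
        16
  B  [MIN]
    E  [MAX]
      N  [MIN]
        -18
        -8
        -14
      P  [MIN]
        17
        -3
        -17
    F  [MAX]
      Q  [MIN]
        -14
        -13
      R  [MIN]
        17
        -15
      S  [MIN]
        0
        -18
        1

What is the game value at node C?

G (MIN): min(13, -19, 12) = -19
H (MIN): min(0, -9, 2) = -9
J (MIN): min(7, -1, 17) = -1
C (MAX): max(-19, -9, -1) = -1

-1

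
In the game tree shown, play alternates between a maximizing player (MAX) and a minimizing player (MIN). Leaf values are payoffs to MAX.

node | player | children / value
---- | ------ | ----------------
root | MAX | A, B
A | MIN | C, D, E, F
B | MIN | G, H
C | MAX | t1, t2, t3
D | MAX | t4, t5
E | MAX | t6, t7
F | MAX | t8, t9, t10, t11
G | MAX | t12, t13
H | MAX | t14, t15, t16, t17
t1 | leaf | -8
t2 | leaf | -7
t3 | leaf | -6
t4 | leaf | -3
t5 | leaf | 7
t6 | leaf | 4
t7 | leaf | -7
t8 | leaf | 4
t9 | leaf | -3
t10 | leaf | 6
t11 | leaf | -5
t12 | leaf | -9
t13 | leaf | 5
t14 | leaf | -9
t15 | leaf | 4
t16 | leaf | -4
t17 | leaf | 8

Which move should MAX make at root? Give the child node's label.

C (MAX): max(-8, -7, -6) = -6
D (MAX): max(-3, 7) = 7
E (MAX): max(4, -7) = 4
F (MAX): max(4, -3, 6, -5) = 6
A (MIN): min(-6, 7, 4, 6) = -6
G (MAX): max(-9, 5) = 5
H (MAX): max(-9, 4, -4, 8) = 8
B (MIN): min(5, 8) = 5
root (MAX): max(-6, 5) = 5
MAX at root wants the highest of {A=-6, B=5}, so chooses B.

B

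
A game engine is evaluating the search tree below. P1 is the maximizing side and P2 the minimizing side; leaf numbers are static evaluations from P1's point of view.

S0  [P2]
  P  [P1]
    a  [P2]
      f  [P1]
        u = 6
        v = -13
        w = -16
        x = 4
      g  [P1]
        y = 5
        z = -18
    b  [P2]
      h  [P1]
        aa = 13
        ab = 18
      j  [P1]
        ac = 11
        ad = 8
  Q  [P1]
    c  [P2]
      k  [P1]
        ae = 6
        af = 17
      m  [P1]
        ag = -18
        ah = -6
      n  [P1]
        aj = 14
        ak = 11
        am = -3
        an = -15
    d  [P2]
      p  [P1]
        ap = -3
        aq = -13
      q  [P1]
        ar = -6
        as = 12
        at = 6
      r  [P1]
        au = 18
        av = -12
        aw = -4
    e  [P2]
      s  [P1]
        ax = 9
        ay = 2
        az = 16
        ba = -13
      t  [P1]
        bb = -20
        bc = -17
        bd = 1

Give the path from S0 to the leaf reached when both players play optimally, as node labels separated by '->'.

S0 -> Q -> e -> t -> bd

f (P1): max(6, -13, -16, 4) = 6
g (P1): max(5, -18) = 5
a (P2): min(6, 5) = 5
h (P1): max(13, 18) = 18
j (P1): max(11, 8) = 11
b (P2): min(18, 11) = 11
P (P1): max(5, 11) = 11
k (P1): max(6, 17) = 17
m (P1): max(-18, -6) = -6
n (P1): max(14, 11, -3, -15) = 14
c (P2): min(17, -6, 14) = -6
p (P1): max(-3, -13) = -3
q (P1): max(-6, 12, 6) = 12
r (P1): max(18, -12, -4) = 18
d (P2): min(-3, 12, 18) = -3
s (P1): max(9, 2, 16, -13) = 16
t (P1): max(-20, -17, 1) = 1
e (P2): min(16, 1) = 1
Q (P1): max(-6, -3, 1) = 1
S0 (P2): min(11, 1) = 1
At S0, P2 picks Q (lowest: 1).
At Q, P1 picks e (highest: 1).
At e, P2 picks t (lowest: 1).
At t, P1 picks bd (highest: 1).
Terminal value 1.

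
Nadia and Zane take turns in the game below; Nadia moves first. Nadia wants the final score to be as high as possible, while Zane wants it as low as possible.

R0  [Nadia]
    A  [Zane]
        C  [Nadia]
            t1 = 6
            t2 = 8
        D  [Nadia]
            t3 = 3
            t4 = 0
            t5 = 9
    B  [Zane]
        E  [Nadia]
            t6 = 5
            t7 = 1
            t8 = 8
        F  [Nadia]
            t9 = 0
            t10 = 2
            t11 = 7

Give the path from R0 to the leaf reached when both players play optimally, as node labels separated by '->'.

C (Nadia): max(6, 8) = 8
D (Nadia): max(3, 0, 9) = 9
A (Zane): min(8, 9) = 8
E (Nadia): max(5, 1, 8) = 8
F (Nadia): max(0, 2, 7) = 7
B (Zane): min(8, 7) = 7
R0 (Nadia): max(8, 7) = 8
At R0, Nadia picks A (highest: 8).
At A, Zane picks C (lowest: 8).
At C, Nadia picks t2 (highest: 8).
Terminal value 8.

R0 -> A -> C -> t2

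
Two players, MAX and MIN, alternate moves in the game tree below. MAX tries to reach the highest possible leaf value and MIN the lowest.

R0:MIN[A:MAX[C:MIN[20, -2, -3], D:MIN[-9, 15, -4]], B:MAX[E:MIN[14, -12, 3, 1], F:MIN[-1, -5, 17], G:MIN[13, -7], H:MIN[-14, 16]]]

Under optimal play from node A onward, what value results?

C (MIN): min(20, -2, -3) = -3
D (MIN): min(-9, 15, -4) = -9
A (MAX): max(-3, -9) = -3

-3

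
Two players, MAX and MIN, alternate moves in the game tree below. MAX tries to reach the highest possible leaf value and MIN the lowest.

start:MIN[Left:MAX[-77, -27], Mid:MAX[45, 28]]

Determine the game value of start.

-27

Left (MAX): max(-77, -27) = -27
Mid (MAX): max(45, 28) = 45
start (MIN): min(-27, 45) = -27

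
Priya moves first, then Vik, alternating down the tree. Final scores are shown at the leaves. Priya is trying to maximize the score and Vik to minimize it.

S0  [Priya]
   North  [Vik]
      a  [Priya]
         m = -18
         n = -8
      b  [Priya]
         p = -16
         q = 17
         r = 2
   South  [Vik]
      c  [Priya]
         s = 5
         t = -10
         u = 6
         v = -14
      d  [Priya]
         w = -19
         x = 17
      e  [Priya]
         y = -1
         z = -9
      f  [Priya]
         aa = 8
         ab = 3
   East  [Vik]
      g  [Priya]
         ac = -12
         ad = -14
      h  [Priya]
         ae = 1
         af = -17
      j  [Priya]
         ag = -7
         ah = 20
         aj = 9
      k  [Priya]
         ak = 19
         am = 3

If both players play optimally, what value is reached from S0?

a (Priya): max(-18, -8) = -8
b (Priya): max(-16, 17, 2) = 17
North (Vik): min(-8, 17) = -8
c (Priya): max(5, -10, 6, -14) = 6
d (Priya): max(-19, 17) = 17
e (Priya): max(-1, -9) = -1
f (Priya): max(8, 3) = 8
South (Vik): min(6, 17, -1, 8) = -1
g (Priya): max(-12, -14) = -12
h (Priya): max(1, -17) = 1
j (Priya): max(-7, 20, 9) = 20
k (Priya): max(19, 3) = 19
East (Vik): min(-12, 1, 20, 19) = -12
S0 (Priya): max(-8, -1, -12) = -1

-1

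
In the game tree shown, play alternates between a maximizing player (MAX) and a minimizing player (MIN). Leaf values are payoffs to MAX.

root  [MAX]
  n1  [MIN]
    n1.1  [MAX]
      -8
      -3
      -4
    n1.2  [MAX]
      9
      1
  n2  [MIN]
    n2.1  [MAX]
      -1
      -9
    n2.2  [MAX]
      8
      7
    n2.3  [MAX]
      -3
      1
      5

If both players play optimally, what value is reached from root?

-1

n1.1 (MAX): max(-8, -3, -4) = -3
n1.2 (MAX): max(9, 1) = 9
n1 (MIN): min(-3, 9) = -3
n2.1 (MAX): max(-1, -9) = -1
n2.2 (MAX): max(8, 7) = 8
n2.3 (MAX): max(-3, 1, 5) = 5
n2 (MIN): min(-1, 8, 5) = -1
root (MAX): max(-3, -1) = -1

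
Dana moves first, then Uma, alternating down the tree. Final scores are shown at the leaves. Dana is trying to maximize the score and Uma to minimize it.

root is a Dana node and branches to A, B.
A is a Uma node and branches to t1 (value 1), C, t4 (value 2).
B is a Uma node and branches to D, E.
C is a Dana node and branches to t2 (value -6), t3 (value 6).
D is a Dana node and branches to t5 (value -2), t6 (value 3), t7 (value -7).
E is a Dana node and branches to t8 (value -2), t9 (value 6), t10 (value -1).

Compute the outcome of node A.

C (Dana): max(-6, 6) = 6
A (Uma): min(1, 6, 2) = 1

1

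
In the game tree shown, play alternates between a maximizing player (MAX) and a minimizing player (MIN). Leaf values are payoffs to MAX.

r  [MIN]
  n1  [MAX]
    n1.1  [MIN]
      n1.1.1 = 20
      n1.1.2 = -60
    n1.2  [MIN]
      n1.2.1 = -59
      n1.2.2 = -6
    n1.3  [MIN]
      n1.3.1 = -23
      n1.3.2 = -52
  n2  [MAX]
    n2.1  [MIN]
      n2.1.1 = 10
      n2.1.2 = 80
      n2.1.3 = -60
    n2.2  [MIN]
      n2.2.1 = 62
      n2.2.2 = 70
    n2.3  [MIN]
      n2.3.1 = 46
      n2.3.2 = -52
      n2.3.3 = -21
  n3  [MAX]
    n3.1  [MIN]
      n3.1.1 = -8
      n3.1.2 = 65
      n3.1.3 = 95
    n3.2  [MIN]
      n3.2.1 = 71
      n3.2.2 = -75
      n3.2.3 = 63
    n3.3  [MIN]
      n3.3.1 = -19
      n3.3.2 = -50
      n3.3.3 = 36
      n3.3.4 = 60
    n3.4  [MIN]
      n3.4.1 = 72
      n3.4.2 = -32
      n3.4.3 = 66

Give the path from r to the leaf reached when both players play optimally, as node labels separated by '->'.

n1.1 (MIN): min(20, -60) = -60
n1.2 (MIN): min(-59, -6) = -59
n1.3 (MIN): min(-23, -52) = -52
n1 (MAX): max(-60, -59, -52) = -52
n2.1 (MIN): min(10, 80, -60) = -60
n2.2 (MIN): min(62, 70) = 62
n2.3 (MIN): min(46, -52, -21) = -52
n2 (MAX): max(-60, 62, -52) = 62
n3.1 (MIN): min(-8, 65, 95) = -8
n3.2 (MIN): min(71, -75, 63) = -75
n3.3 (MIN): min(-19, -50, 36, 60) = -50
n3.4 (MIN): min(72, -32, 66) = -32
n3 (MAX): max(-8, -75, -50, -32) = -8
r (MIN): min(-52, 62, -8) = -52
At r, MIN picks n1 (lowest: -52).
At n1, MAX picks n1.3 (highest: -52).
At n1.3, MIN picks n1.3.2 (lowest: -52).
Terminal value -52.

r -> n1 -> n1.3 -> n1.3.2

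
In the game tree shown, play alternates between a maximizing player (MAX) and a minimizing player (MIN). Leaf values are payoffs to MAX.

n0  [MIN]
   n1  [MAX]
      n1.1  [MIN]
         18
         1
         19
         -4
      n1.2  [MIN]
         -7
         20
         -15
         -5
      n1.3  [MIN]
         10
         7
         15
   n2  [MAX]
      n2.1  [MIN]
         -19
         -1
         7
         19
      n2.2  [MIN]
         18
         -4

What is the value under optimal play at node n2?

-4

n2.1 (MIN): min(-19, -1, 7, 19) = -19
n2.2 (MIN): min(18, -4) = -4
n2 (MAX): max(-19, -4) = -4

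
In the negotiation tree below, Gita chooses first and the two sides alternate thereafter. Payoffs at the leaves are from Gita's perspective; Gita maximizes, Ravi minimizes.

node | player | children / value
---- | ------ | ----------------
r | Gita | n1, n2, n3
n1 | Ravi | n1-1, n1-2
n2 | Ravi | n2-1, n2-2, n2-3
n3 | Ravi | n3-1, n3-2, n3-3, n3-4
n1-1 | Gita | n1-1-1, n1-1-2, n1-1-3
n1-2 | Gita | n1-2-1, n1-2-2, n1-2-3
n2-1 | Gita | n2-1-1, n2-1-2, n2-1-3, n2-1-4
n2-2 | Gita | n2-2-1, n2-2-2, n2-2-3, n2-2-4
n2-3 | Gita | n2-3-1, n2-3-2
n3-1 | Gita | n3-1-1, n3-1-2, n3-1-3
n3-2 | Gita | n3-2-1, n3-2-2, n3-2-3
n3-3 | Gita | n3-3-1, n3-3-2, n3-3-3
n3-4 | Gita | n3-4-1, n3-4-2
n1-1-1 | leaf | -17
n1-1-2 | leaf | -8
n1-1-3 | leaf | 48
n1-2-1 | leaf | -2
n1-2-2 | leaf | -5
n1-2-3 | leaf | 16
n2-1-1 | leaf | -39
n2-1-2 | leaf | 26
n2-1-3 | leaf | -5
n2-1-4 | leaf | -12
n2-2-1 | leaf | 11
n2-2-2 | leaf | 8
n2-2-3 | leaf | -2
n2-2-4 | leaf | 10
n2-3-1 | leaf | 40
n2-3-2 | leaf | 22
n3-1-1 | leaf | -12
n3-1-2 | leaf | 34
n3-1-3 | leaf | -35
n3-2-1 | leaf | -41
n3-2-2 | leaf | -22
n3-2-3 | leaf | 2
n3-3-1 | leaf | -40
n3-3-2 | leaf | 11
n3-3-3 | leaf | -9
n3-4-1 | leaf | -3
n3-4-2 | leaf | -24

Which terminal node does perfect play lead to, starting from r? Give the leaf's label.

n1-1 (Gita): max(-17, -8, 48) = 48
n1-2 (Gita): max(-2, -5, 16) = 16
n1 (Ravi): min(48, 16) = 16
n2-1 (Gita): max(-39, 26, -5, -12) = 26
n2-2 (Gita): max(11, 8, -2, 10) = 11
n2-3 (Gita): max(40, 22) = 40
n2 (Ravi): min(26, 11, 40) = 11
n3-1 (Gita): max(-12, 34, -35) = 34
n3-2 (Gita): max(-41, -22, 2) = 2
n3-3 (Gita): max(-40, 11, -9) = 11
n3-4 (Gita): max(-3, -24) = -3
n3 (Ravi): min(34, 2, 11, -3) = -3
r (Gita): max(16, 11, -3) = 16
At r, Gita picks n1 (highest: 16).
At n1, Ravi picks n1-2 (lowest: 16).
At n1-2, Gita picks n1-2-3 (highest: 16).
Terminal value 16.

n1-2-3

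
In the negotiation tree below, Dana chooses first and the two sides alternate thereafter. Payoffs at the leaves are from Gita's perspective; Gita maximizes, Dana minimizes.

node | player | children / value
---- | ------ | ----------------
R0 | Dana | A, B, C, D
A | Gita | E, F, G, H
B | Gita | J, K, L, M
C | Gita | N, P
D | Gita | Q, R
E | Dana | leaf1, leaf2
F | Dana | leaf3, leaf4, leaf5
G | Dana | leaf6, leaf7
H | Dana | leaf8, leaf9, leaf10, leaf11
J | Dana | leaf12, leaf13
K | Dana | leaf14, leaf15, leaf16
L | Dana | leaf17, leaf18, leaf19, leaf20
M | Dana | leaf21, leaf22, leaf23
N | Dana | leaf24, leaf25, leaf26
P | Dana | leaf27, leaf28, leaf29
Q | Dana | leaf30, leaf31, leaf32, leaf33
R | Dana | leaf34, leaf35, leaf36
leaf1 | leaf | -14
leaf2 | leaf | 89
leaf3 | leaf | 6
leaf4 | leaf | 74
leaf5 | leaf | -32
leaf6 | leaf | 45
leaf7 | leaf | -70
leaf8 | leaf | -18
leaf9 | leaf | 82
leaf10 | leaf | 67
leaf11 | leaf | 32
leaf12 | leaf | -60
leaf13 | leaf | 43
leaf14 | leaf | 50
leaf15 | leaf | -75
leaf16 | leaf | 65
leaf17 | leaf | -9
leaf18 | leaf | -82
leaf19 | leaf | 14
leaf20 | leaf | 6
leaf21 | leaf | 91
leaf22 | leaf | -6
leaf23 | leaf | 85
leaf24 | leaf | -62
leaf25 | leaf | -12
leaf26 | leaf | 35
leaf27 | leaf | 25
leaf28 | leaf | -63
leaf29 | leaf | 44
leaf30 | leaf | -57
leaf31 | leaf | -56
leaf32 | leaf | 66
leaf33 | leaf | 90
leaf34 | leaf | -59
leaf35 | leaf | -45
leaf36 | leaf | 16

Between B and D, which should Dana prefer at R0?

J (Dana): min(-60, 43) = -60
K (Dana): min(50, -75, 65) = -75
L (Dana): min(-9, -82, 14, 6) = -82
M (Dana): min(91, -6, 85) = -6
B (Gita): max(-60, -75, -82, -6) = -6
Q (Dana): min(-57, -56, 66, 90) = -57
R (Dana): min(-59, -45, 16) = -59
D (Gita): max(-57, -59) = -57
Dana prefers the lower value; B=-6, D=-57. D is better since -57 < -6.

D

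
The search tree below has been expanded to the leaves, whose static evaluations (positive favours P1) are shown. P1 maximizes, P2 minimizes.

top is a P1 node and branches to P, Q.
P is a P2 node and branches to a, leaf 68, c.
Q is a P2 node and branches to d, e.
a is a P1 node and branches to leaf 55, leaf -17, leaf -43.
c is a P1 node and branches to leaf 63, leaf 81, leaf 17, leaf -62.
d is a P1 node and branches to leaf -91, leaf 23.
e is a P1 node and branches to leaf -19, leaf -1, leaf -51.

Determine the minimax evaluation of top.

55

a (P1): max(55, -17, -43) = 55
c (P1): max(63, 81, 17, -62) = 81
P (P2): min(55, 68, 81) = 55
d (P1): max(-91, 23) = 23
e (P1): max(-19, -1, -51) = -1
Q (P2): min(23, -1) = -1
top (P1): max(55, -1) = 55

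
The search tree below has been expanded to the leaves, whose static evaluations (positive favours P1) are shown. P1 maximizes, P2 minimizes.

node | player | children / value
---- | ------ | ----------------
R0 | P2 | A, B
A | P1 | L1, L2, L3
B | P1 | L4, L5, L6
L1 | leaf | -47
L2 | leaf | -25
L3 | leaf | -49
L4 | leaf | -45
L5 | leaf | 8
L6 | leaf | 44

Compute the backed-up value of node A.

-25

A (P1): max(-47, -25, -49) = -25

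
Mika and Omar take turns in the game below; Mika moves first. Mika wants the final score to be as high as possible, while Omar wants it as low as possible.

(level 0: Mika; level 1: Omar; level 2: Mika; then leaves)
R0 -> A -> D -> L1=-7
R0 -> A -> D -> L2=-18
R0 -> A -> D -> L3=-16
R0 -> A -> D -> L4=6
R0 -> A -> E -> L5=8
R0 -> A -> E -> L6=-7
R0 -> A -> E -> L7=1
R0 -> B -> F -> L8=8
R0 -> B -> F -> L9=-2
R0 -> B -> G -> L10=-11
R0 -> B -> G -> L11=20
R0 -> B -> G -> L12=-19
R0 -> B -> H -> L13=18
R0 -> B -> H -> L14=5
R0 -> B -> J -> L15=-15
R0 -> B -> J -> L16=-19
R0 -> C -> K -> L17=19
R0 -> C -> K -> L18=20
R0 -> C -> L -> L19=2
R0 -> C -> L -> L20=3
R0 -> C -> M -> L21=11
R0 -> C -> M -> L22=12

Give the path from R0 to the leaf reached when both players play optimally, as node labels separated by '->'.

R0 -> A -> D -> L4

D (Mika): max(-7, -18, -16, 6) = 6
E (Mika): max(8, -7, 1) = 8
A (Omar): min(6, 8) = 6
F (Mika): max(8, -2) = 8
G (Mika): max(-11, 20, -19) = 20
H (Mika): max(18, 5) = 18
J (Mika): max(-15, -19) = -15
B (Omar): min(8, 20, 18, -15) = -15
K (Mika): max(19, 20) = 20
L (Mika): max(2, 3) = 3
M (Mika): max(11, 12) = 12
C (Omar): min(20, 3, 12) = 3
R0 (Mika): max(6, -15, 3) = 6
At R0, Mika picks A (highest: 6).
At A, Omar picks D (lowest: 6).
At D, Mika picks L4 (highest: 6).
Terminal value 6.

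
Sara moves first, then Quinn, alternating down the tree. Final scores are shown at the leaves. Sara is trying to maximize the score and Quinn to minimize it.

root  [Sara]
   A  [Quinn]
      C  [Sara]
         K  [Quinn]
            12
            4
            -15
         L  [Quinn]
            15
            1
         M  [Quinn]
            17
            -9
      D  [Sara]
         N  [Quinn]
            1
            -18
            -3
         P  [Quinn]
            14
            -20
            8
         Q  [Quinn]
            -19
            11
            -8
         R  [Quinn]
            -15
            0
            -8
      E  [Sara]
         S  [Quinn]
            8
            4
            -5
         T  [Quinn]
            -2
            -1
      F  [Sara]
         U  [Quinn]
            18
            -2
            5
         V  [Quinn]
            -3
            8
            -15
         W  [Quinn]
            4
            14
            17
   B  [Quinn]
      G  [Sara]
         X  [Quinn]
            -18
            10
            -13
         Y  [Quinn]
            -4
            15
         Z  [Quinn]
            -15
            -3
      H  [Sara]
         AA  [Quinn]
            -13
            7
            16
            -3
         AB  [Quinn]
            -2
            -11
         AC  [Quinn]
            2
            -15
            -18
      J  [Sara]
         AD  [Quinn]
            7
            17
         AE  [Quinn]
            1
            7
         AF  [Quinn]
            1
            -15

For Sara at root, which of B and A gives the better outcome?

X (Quinn): min(-18, 10, -13) = -18
Y (Quinn): min(-4, 15) = -4
Z (Quinn): min(-15, -3) = -15
G (Sara): max(-18, -4, -15) = -4
AA (Quinn): min(-13, 7, 16, -3) = -13
AB (Quinn): min(-2, -11) = -11
AC (Quinn): min(2, -15, -18) = -18
H (Sara): max(-13, -11, -18) = -11
AD (Quinn): min(7, 17) = 7
AE (Quinn): min(1, 7) = 1
AF (Quinn): min(1, -15) = -15
J (Sara): max(7, 1, -15) = 7
B (Quinn): min(-4, -11, 7) = -11
K (Quinn): min(12, 4, -15) = -15
L (Quinn): min(15, 1) = 1
M (Quinn): min(17, -9) = -9
C (Sara): max(-15, 1, -9) = 1
N (Quinn): min(1, -18, -3) = -18
P (Quinn): min(14, -20, 8) = -20
Q (Quinn): min(-19, 11, -8) = -19
R (Quinn): min(-15, 0, -8) = -15
D (Sara): max(-18, -20, -19, -15) = -15
S (Quinn): min(8, 4, -5) = -5
T (Quinn): min(-2, -1) = -2
E (Sara): max(-5, -2) = -2
U (Quinn): min(18, -2, 5) = -2
V (Quinn): min(-3, 8, -15) = -15
W (Quinn): min(4, 14, 17) = 4
F (Sara): max(-2, -15, 4) = 4
A (Quinn): min(1, -15, -2, 4) = -15
Sara prefers the higher value; B=-11, A=-15. B is better since -11 > -15.

B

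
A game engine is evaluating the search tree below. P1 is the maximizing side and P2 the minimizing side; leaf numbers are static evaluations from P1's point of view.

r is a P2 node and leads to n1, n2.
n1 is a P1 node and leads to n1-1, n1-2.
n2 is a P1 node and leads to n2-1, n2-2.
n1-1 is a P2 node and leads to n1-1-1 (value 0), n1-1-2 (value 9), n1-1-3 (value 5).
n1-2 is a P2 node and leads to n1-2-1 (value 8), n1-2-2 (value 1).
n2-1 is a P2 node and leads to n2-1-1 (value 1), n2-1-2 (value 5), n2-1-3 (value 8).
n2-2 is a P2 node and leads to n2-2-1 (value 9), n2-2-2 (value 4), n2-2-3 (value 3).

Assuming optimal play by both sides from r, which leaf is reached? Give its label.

n1-1 (P2): min(0, 9, 5) = 0
n1-2 (P2): min(8, 1) = 1
n1 (P1): max(0, 1) = 1
n2-1 (P2): min(1, 5, 8) = 1
n2-2 (P2): min(9, 4, 3) = 3
n2 (P1): max(1, 3) = 3
r (P2): min(1, 3) = 1
At r, P2 picks n1 (lowest: 1).
At n1, P1 picks n1-2 (highest: 1).
At n1-2, P2 picks n1-2-2 (lowest: 1).
Terminal value 1.

n1-2-2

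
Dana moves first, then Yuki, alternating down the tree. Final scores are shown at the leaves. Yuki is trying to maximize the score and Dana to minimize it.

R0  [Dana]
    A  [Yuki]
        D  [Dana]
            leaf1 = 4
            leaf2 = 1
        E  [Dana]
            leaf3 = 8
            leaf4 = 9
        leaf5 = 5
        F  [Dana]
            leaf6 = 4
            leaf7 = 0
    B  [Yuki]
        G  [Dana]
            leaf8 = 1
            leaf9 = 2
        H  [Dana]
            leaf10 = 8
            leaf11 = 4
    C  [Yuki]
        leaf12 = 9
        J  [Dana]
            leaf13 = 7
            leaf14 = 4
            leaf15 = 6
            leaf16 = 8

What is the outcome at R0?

4

D (Dana): min(4, 1) = 1
E (Dana): min(8, 9) = 8
F (Dana): min(4, 0) = 0
A (Yuki): max(1, 8, 5, 0) = 8
G (Dana): min(1, 2) = 1
H (Dana): min(8, 4) = 4
B (Yuki): max(1, 4) = 4
J (Dana): min(7, 4, 6, 8) = 4
C (Yuki): max(9, 4) = 9
R0 (Dana): min(8, 4, 9) = 4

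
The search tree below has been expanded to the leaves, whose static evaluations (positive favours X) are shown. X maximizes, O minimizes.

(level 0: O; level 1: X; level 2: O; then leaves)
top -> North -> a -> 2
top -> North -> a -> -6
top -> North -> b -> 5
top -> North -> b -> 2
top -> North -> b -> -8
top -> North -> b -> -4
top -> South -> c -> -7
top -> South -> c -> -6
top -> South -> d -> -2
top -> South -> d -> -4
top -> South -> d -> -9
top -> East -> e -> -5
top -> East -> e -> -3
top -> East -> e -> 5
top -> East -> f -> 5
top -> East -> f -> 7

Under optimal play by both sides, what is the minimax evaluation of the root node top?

a (O): min(2, -6) = -6
b (O): min(5, 2, -8, -4) = -8
North (X): max(-6, -8) = -6
c (O): min(-7, -6) = -7
d (O): min(-2, -4, -9) = -9
South (X): max(-7, -9) = -7
e (O): min(-5, -3, 5) = -5
f (O): min(5, 7) = 5
East (X): max(-5, 5) = 5
top (O): min(-6, -7, 5) = -7

-7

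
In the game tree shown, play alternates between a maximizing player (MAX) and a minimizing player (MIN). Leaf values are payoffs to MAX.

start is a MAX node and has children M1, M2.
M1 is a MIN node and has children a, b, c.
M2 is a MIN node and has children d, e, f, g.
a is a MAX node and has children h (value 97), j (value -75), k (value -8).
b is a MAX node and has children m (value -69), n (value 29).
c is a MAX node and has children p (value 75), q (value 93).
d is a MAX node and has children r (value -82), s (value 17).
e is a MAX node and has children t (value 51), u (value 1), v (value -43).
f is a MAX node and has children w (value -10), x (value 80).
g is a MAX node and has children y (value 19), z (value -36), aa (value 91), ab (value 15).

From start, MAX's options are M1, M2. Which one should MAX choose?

M1

a (MAX): max(97, -75, -8) = 97
b (MAX): max(-69, 29) = 29
c (MAX): max(75, 93) = 93
M1 (MIN): min(97, 29, 93) = 29
d (MAX): max(-82, 17) = 17
e (MAX): max(51, 1, -43) = 51
f (MAX): max(-10, 80) = 80
g (MAX): max(19, -36, 91, 15) = 91
M2 (MIN): min(17, 51, 80, 91) = 17
start (MAX): max(29, 17) = 29
MAX at start wants the highest of {M1=29, M2=17}, so chooses M1.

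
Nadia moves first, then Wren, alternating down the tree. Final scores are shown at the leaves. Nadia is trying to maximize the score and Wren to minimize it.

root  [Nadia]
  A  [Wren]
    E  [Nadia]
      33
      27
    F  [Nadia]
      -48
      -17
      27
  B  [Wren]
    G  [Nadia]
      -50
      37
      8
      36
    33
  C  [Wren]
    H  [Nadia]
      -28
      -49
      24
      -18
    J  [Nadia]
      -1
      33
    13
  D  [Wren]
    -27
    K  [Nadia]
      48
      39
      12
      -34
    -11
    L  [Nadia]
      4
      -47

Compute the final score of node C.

13

H (Nadia): max(-28, -49, 24, -18) = 24
J (Nadia): max(-1, 33) = 33
C (Wren): min(24, 33, 13) = 13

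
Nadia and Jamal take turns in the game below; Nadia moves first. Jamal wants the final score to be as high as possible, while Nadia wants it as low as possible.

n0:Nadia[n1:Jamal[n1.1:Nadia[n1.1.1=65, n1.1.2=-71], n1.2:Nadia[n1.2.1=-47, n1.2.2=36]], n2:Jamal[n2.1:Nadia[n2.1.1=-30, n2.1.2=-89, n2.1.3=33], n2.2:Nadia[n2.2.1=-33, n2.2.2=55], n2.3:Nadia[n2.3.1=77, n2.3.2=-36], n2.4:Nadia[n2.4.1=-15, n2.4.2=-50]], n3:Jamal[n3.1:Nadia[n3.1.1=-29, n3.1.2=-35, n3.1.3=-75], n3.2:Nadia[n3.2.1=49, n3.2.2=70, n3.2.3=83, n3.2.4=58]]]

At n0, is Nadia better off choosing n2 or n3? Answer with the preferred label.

n2

n2.1 (Nadia): min(-30, -89, 33) = -89
n2.2 (Nadia): min(-33, 55) = -33
n2.3 (Nadia): min(77, -36) = -36
n2.4 (Nadia): min(-15, -50) = -50
n2 (Jamal): max(-89, -33, -36, -50) = -33
n3.1 (Nadia): min(-29, -35, -75) = -75
n3.2 (Nadia): min(49, 70, 83, 58) = 49
n3 (Jamal): max(-75, 49) = 49
Nadia prefers the lower value; n2=-33, n3=49. n2 is better since -33 < 49.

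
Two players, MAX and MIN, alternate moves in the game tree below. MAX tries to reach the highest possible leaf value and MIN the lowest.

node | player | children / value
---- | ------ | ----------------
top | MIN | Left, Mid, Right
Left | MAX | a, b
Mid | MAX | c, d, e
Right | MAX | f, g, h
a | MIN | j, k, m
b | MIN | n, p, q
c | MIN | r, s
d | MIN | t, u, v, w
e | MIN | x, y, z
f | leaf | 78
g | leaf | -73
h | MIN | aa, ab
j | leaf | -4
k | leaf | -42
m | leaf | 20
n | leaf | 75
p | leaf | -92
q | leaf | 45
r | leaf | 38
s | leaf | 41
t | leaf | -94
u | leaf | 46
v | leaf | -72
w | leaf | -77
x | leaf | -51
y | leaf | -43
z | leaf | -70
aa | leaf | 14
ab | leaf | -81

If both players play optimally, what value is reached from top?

-42

a (MIN): min(-4, -42, 20) = -42
b (MIN): min(75, -92, 45) = -92
Left (MAX): max(-42, -92) = -42
c (MIN): min(38, 41) = 38
d (MIN): min(-94, 46, -72, -77) = -94
e (MIN): min(-51, -43, -70) = -70
Mid (MAX): max(38, -94, -70) = 38
h (MIN): min(14, -81) = -81
Right (MAX): max(78, -73, -81) = 78
top (MIN): min(-42, 38, 78) = -42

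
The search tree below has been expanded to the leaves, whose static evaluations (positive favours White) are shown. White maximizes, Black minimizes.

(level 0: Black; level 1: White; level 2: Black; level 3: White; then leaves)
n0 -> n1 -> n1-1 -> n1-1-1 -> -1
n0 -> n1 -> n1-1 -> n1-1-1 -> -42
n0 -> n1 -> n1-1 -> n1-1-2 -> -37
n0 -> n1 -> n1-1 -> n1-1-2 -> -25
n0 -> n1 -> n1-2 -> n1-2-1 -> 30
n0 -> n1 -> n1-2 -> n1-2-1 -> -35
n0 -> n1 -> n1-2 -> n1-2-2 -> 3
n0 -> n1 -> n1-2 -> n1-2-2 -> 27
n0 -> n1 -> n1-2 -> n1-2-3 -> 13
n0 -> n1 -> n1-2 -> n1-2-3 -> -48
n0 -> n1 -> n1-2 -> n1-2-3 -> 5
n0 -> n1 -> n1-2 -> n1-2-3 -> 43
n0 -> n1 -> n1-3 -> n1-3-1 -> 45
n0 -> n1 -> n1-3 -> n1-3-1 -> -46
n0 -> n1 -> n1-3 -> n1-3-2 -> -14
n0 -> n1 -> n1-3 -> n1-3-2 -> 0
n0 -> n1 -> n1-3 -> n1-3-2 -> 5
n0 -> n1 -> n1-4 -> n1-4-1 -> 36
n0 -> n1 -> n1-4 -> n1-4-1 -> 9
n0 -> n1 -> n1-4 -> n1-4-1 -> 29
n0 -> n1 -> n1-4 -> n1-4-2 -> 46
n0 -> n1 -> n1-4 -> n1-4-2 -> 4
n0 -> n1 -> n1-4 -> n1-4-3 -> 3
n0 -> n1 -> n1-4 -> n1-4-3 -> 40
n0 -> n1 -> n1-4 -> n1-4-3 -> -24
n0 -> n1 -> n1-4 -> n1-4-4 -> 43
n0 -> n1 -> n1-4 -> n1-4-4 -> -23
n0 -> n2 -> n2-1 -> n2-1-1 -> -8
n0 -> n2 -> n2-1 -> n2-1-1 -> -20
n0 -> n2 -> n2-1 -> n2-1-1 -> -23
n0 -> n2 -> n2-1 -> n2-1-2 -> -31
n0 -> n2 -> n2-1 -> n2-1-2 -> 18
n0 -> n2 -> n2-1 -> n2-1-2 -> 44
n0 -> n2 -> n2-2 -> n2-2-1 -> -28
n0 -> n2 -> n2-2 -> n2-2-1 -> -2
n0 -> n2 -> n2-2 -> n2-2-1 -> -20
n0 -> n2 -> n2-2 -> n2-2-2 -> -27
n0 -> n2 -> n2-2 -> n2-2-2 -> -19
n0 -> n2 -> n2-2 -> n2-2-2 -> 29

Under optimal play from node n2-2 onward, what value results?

-2

n2-2-1 (White): max(-28, -2, -20) = -2
n2-2-2 (White): max(-27, -19, 29) = 29
n2-2 (Black): min(-2, 29) = -2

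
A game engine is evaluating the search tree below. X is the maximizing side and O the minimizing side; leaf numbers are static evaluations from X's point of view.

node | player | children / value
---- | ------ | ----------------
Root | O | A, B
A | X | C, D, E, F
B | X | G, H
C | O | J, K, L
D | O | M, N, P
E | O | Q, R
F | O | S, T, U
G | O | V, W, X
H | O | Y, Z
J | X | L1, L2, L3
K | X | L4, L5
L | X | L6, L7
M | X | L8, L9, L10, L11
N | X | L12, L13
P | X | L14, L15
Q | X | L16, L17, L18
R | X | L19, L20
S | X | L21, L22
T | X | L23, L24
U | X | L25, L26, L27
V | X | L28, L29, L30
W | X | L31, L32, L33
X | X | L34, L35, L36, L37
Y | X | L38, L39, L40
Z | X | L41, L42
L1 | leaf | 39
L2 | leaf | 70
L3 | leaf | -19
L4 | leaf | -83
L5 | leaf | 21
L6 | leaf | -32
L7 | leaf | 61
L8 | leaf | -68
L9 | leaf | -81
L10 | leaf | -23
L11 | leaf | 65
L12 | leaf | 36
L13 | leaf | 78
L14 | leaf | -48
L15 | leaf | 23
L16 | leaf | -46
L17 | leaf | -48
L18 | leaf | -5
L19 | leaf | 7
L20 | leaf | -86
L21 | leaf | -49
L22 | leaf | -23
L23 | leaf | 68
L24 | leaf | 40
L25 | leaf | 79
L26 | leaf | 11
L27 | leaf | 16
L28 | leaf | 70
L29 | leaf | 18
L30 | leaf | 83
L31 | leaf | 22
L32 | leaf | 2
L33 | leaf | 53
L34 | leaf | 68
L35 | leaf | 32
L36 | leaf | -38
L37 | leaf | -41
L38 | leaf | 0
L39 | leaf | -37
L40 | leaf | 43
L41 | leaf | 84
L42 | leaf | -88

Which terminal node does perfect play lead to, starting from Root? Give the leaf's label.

L15

J (X): max(39, 70, -19) = 70
K (X): max(-83, 21) = 21
L (X): max(-32, 61) = 61
C (O): min(70, 21, 61) = 21
M (X): max(-68, -81, -23, 65) = 65
N (X): max(36, 78) = 78
P (X): max(-48, 23) = 23
D (O): min(65, 78, 23) = 23
Q (X): max(-46, -48, -5) = -5
R (X): max(7, -86) = 7
E (O): min(-5, 7) = -5
S (X): max(-49, -23) = -23
T (X): max(68, 40) = 68
U (X): max(79, 11, 16) = 79
F (O): min(-23, 68, 79) = -23
A (X): max(21, 23, -5, -23) = 23
V (X): max(70, 18, 83) = 83
W (X): max(22, 2, 53) = 53
X (X): max(68, 32, -38, -41) = 68
G (O): min(83, 53, 68) = 53
Y (X): max(0, -37, 43) = 43
Z (X): max(84, -88) = 84
H (O): min(43, 84) = 43
B (X): max(53, 43) = 53
Root (O): min(23, 53) = 23
At Root, O picks A (lowest: 23).
At A, X picks D (highest: 23).
At D, O picks P (lowest: 23).
At P, X picks L15 (highest: 23).
Terminal value 23.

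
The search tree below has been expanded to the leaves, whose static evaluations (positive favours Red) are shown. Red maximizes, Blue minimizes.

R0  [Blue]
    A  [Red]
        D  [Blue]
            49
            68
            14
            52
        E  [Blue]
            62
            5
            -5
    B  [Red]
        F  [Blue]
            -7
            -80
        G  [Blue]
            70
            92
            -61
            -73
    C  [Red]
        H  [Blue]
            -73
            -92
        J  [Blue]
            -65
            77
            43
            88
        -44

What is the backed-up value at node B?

-73

F (Blue): min(-7, -80) = -80
G (Blue): min(70, 92, -61, -73) = -73
B (Red): max(-80, -73) = -73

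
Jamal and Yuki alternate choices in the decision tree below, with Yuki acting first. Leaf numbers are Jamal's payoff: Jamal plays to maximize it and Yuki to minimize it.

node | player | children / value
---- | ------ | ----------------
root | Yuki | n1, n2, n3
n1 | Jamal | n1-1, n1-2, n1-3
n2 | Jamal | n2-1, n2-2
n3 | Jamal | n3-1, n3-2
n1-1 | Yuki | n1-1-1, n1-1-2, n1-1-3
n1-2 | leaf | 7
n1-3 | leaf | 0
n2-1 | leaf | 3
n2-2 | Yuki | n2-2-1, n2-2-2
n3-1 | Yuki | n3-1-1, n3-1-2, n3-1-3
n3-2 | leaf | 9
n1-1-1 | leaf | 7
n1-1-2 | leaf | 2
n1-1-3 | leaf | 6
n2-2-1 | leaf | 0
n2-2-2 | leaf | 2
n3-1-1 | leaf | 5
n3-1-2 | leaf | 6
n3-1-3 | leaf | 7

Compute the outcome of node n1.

n1-1 (Yuki): min(7, 2, 6) = 2
n1 (Jamal): max(2, 7, 0) = 7

7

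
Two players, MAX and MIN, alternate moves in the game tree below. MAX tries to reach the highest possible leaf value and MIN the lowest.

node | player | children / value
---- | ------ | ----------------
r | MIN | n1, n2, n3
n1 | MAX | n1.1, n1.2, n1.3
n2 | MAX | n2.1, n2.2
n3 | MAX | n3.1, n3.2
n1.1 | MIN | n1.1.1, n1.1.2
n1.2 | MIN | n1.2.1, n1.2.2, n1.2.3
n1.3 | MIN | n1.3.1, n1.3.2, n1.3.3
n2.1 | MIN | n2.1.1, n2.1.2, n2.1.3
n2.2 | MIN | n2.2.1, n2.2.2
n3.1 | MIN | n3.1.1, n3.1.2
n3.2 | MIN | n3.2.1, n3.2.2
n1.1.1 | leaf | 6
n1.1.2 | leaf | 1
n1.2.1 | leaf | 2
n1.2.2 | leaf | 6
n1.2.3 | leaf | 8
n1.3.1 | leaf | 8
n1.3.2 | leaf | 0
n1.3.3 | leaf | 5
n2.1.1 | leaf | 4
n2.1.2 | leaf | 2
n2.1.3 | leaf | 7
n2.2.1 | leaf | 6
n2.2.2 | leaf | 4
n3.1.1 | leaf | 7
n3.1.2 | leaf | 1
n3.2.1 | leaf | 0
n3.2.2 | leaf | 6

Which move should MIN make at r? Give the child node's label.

n3

n1.1 (MIN): min(6, 1) = 1
n1.2 (MIN): min(2, 6, 8) = 2
n1.3 (MIN): min(8, 0, 5) = 0
n1 (MAX): max(1, 2, 0) = 2
n2.1 (MIN): min(4, 2, 7) = 2
n2.2 (MIN): min(6, 4) = 4
n2 (MAX): max(2, 4) = 4
n3.1 (MIN): min(7, 1) = 1
n3.2 (MIN): min(0, 6) = 0
n3 (MAX): max(1, 0) = 1
r (MIN): min(2, 4, 1) = 1
MIN at r wants the lowest of {n1=2, n2=4, n3=1}, so chooses n3.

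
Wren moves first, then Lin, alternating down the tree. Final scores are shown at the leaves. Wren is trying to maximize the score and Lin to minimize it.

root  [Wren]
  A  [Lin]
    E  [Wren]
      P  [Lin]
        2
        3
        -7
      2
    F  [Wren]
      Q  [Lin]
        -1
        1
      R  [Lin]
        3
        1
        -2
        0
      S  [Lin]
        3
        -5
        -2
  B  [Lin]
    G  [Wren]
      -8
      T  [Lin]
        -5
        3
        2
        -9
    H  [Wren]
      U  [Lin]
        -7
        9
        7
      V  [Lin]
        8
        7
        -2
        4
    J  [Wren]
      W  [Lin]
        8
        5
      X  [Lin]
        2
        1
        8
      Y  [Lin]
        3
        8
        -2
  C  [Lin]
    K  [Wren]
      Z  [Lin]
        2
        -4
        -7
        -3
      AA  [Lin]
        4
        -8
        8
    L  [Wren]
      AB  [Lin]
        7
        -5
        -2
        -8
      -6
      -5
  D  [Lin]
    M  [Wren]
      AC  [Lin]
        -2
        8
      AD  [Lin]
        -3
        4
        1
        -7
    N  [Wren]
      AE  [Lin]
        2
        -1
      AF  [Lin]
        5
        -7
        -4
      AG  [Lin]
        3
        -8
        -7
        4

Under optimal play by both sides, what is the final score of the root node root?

-1

P (Lin): min(2, 3, -7) = -7
E (Wren): max(-7, 2) = 2
Q (Lin): min(-1, 1) = -1
R (Lin): min(3, 1, -2, 0) = -2
S (Lin): min(3, -5, -2) = -5
F (Wren): max(-1, -2, -5) = -1
A (Lin): min(2, -1) = -1
T (Lin): min(-5, 3, 2, -9) = -9
G (Wren): max(-8, -9) = -8
U (Lin): min(-7, 9, 7) = -7
V (Lin): min(8, 7, -2, 4) = -2
H (Wren): max(-7, -2) = -2
W (Lin): min(8, 5) = 5
X (Lin): min(2, 1, 8) = 1
Y (Lin): min(3, 8, -2) = -2
J (Wren): max(5, 1, -2) = 5
B (Lin): min(-8, -2, 5) = -8
Z (Lin): min(2, -4, -7, -3) = -7
AA (Lin): min(4, -8, 8) = -8
K (Wren): max(-7, -8) = -7
AB (Lin): min(7, -5, -2, -8) = -8
L (Wren): max(-8, -6, -5) = -5
C (Lin): min(-7, -5) = -7
AC (Lin): min(-2, 8) = -2
AD (Lin): min(-3, 4, 1, -7) = -7
M (Wren): max(-2, -7) = -2
AE (Lin): min(2, -1) = -1
AF (Lin): min(5, -7, -4) = -7
AG (Lin): min(3, -8, -7, 4) = -8
N (Wren): max(-1, -7, -8) = -1
D (Lin): min(-2, -1) = -2
root (Wren): max(-1, -8, -7, -2) = -1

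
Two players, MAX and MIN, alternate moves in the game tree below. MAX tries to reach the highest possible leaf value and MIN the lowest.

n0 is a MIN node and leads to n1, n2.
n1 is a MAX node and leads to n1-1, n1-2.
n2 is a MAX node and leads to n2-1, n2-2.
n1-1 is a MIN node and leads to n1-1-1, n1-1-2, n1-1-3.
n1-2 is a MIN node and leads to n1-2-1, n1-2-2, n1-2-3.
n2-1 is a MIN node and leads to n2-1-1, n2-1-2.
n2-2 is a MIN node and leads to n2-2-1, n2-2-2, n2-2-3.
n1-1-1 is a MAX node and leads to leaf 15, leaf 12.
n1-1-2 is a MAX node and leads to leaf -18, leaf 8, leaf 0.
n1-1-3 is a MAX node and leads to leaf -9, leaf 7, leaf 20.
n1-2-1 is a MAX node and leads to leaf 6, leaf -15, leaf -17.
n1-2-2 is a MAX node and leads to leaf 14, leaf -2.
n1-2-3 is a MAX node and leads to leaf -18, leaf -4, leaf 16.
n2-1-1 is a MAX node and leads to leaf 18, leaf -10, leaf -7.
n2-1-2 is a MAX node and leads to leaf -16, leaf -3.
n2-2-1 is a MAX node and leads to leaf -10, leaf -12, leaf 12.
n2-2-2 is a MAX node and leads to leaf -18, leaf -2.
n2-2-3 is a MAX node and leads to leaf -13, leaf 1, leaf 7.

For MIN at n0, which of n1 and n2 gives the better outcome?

n1-1-1 (MAX): max(15, 12) = 15
n1-1-2 (MAX): max(-18, 8, 0) = 8
n1-1-3 (MAX): max(-9, 7, 20) = 20
n1-1 (MIN): min(15, 8, 20) = 8
n1-2-1 (MAX): max(6, -15, -17) = 6
n1-2-2 (MAX): max(14, -2) = 14
n1-2-3 (MAX): max(-18, -4, 16) = 16
n1-2 (MIN): min(6, 14, 16) = 6
n1 (MAX): max(8, 6) = 8
n2-1-1 (MAX): max(18, -10, -7) = 18
n2-1-2 (MAX): max(-16, -3) = -3
n2-1 (MIN): min(18, -3) = -3
n2-2-1 (MAX): max(-10, -12, 12) = 12
n2-2-2 (MAX): max(-18, -2) = -2
n2-2-3 (MAX): max(-13, 1, 7) = 7
n2-2 (MIN): min(12, -2, 7) = -2
n2 (MAX): max(-3, -2) = -2
MIN prefers the lower value; n1=8, n2=-2. n2 is better since -2 < 8.

n2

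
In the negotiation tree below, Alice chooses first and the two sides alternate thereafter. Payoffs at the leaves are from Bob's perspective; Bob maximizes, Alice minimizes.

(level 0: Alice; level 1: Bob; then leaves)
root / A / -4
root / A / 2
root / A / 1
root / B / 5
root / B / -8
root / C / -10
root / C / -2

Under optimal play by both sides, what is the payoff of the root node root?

-2

A (Bob): max(-4, 2, 1) = 2
B (Bob): max(5, -8) = 5
C (Bob): max(-10, -2) = -2
root (Alice): min(2, 5, -2) = -2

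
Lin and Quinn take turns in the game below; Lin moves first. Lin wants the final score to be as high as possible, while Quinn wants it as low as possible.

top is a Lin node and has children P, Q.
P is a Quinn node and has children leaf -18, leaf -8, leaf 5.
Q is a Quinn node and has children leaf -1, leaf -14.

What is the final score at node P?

P (Quinn): min(-18, -8, 5) = -18

-18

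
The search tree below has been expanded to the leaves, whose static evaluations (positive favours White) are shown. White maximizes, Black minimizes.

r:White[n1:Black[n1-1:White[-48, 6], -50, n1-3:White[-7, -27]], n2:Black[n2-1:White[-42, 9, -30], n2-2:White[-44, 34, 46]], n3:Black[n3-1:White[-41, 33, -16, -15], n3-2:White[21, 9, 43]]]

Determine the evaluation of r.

33

n1-1 (White): max(-48, 6) = 6
n1-3 (White): max(-7, -27) = -7
n1 (Black): min(6, -50, -7) = -50
n2-1 (White): max(-42, 9, -30) = 9
n2-2 (White): max(-44, 34, 46) = 46
n2 (Black): min(9, 46) = 9
n3-1 (White): max(-41, 33, -16, -15) = 33
n3-2 (White): max(21, 9, 43) = 43
n3 (Black): min(33, 43) = 33
r (White): max(-50, 9, 33) = 33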